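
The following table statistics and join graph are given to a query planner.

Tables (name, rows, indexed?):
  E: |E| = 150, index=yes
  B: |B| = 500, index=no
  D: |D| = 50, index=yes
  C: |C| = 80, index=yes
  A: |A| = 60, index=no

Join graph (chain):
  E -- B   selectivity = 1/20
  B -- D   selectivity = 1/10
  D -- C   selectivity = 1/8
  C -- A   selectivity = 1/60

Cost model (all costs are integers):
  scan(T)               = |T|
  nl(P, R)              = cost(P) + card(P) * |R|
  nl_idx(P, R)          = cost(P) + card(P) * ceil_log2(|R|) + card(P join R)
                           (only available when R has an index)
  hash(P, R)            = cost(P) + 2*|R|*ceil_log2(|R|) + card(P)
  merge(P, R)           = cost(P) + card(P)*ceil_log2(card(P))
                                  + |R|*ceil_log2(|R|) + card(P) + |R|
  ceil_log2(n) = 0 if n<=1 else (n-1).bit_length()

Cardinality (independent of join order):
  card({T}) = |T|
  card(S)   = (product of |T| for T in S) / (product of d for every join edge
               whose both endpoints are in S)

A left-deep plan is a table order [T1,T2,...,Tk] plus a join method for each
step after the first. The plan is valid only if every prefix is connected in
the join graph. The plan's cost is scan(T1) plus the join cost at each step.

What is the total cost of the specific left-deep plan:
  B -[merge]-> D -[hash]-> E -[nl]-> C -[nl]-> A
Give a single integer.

step 1: scan B: cost=500, card=500
step 2: join D via merge
    card(P join D) = 500*50/(10) = 2500
    cost = 500 + 500*9 + 50*6 + 500 + 50 = 5850
step 3: join E via hash
    card(P join E) = 2500*150/(20) = 18750
    cost = 5850 + 2*150*8 + 2500 = 10750
step 4: join C via nl
    card(P join C) = 18750*80/(8) = 187500
    cost = 10750 + 18750*80 = 1510750
step 5: join A via nl
    card(P join A) = 187500*60/(60) = 187500
    cost = 1510750 + 187500*60 = 12760750

12760750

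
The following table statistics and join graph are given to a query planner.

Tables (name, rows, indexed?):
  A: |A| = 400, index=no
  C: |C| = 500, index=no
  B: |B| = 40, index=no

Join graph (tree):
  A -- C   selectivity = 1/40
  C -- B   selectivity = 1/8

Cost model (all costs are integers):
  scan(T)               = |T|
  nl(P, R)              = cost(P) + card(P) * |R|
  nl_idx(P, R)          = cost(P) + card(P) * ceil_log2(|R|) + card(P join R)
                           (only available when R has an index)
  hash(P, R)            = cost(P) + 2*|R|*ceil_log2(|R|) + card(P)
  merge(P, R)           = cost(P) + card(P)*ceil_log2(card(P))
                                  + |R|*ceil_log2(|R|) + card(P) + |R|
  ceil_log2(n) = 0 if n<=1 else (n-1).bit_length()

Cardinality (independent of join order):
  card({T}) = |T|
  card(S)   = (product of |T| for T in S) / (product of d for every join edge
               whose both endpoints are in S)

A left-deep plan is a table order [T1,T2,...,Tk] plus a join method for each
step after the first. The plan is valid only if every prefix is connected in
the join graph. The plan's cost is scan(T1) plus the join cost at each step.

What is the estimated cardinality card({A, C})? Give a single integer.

5000

Tables in S: A(400), C(500)
Edges inside S: A-C(d=40)
numerator = 400 * 500 = 200000
denominator = 40 = 40
card(S) = 200000 / 40 = 5000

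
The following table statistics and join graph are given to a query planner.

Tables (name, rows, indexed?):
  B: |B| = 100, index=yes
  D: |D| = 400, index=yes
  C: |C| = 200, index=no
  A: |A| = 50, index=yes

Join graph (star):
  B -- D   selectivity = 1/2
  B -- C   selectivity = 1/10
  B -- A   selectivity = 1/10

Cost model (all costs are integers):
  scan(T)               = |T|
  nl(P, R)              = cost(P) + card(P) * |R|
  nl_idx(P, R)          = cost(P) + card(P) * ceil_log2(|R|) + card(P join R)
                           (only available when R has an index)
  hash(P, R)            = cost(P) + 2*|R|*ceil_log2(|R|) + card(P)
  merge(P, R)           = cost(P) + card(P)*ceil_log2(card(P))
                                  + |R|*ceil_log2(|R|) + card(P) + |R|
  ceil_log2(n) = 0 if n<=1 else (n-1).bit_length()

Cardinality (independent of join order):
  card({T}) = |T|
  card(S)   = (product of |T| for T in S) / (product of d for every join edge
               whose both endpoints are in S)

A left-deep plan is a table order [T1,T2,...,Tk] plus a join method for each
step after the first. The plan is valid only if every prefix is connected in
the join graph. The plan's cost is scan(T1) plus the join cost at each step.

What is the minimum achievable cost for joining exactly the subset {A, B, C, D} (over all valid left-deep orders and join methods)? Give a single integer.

21600

Selinger DP over subsets of {A,B,C,D}:
  {B}: scan cost=100, card=100
  {D}: scan cost=400, card=400
  {C}: scan cost=200, card=200
  {A}: scan cost=50, card=50
  {BD}: card=20000; try (B,hash)→2200, (D,merge)→4900, (B,merge)→5200, (D,hash)→7400, (D,nl_idx)→21000, (B,nl_idx)→23200 …(+2); best=2200 via (B,hash)
  {BC}: card=2000; try (B,hash)→1800, (C,merge)→2700, (B,merge)→2800, (C,hash)→3400, (B,nl_idx)→3600, (C,nl)→20100 …(+1); best=1800 via (B,hash)
  {AB}: card=500; try (A,hash)→800, (B,nl_idx)→900, (B,merge)→1200, (A,nl_idx)→1200, (A,merge)→1250, (B,hash)→1500 …(+2); best=800 via (A,hash)
  {BCD}: card=400000; try (D,hash)→11000, (C,hash)→25400, (D,merge)→29800, (C,merge)→324000, (D,nl_idx)→419800, (D,nl)→801800 …(+1); best=11000 via (D,hash)
  {ABD}: card=100000; try (D,hash)→8500, (D,merge)→9800, (A,hash)→22800, (D,nl_idx)→105300, (D,nl)→200800, (A,nl_idx)→222200 …(+2); best=8500 via (D,hash)
  {ABC}: card=10000; try (A,hash)→4400, (C,hash)→4500, (C,merge)→7600, (A,nl_idx)→23800, (A,merge)→26150, (C,nl)→100800 …(+1); best=4400 via (A,hash)
  {ABCD}: card=2000000; try (D,hash)→21600, (C,hash)→111700, (D,merge)→158400, (A,hash)→411600, (C,merge)→1810300, (D,nl_idx)→2094400 …(+5); best=21600 via (D,hash)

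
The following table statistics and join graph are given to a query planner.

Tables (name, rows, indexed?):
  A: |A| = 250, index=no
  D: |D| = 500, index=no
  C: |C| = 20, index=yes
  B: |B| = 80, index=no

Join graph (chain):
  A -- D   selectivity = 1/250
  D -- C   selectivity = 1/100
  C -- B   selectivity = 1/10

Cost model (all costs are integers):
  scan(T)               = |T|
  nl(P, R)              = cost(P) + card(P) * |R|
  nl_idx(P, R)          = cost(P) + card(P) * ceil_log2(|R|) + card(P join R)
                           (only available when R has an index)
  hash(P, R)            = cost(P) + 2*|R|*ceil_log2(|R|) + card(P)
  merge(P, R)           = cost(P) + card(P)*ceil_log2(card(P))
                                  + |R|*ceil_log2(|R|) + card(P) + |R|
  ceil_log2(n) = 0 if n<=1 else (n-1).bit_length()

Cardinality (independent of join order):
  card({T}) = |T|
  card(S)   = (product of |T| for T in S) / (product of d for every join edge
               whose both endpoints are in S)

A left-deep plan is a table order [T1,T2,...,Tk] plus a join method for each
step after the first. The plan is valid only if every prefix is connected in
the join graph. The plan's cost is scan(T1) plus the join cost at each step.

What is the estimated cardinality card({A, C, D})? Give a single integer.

100

Tables in S: A(250), C(20), D(500)
Edges inside S: A-D(d=250), D-C(d=100)
numerator = 250 * 20 * 500 = 2500000
denominator = 250 * 100 = 25000
card(S) = 2500000 / 25000 = 100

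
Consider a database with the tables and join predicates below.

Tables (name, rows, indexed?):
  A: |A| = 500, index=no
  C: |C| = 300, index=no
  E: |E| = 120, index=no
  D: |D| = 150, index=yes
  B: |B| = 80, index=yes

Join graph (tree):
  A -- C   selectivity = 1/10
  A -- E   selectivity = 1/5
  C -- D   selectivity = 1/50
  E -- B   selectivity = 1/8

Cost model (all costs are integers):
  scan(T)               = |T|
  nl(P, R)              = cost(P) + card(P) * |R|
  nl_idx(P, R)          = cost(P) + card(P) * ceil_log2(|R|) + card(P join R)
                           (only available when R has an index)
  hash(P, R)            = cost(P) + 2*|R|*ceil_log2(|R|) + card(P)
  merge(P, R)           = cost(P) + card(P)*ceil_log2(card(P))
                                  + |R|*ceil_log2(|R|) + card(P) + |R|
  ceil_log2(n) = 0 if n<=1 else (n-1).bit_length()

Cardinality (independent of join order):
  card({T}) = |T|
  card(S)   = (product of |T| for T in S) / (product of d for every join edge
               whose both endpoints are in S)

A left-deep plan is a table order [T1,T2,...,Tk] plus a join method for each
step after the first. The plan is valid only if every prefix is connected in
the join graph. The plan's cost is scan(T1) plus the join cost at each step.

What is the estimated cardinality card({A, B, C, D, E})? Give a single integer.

10800000

Tables in S: A(500), B(80), C(300), D(150), E(120)
Edges inside S: A-C(d=10), A-E(d=5), C-D(d=50), E-B(d=8)
numerator = 500 * 80 * 300 * 150 * 120 = 216000000000
denominator = 10 * 5 * 50 * 8 = 20000
card(S) = 216000000000 / 20000 = 10800000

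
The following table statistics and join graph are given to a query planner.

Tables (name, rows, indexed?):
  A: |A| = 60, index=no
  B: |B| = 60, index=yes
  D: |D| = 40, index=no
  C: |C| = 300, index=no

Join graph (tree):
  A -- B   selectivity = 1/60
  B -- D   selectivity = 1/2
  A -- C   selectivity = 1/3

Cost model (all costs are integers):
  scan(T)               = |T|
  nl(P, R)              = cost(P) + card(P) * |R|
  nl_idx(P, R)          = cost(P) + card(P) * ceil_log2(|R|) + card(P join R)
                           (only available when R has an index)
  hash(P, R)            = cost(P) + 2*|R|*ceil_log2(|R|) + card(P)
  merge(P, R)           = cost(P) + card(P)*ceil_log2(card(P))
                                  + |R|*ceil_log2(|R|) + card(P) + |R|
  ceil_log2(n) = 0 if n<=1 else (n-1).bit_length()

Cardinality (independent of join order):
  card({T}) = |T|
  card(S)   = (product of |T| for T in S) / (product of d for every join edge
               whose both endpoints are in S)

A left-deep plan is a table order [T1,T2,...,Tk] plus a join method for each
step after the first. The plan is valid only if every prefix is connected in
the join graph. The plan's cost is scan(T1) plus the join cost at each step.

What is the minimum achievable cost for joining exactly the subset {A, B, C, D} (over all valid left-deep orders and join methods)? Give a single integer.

Selinger DP over subsets of {A,B,C,D}:
  {A}: scan cost=60, card=60
  {B}: scan cost=60, card=60
  {D}: scan cost=40, card=40
  {C}: scan cost=300, card=300
  {AB}: card=60; try (B,nl_idx)→480, (B,hash)→840, (A,hash)→840, (B,merge)→900, (A,merge)→900, (B,nl)→3660 …(+1); best=480 via (B,nl_idx)
  {AC}: card=6000; try (A,hash)→1320, (C,merge)→3480, (A,merge)→3720, (C,hash)→5520, (C,nl)→18060, (A,nl)→18300; best=1320 via (A,hash)
  {BD}: card=1200; try (D,hash)→600, (B,merge)→740, (D,merge)→760, (B,hash)→800, (B,nl_idx)→1480, (B,nl)→2440 …(+1); best=600 via (D,hash)
  {ABD}: card=1200; try (D,hash)→1020, (D,merge)→1180, (A,hash)→2520, (D,nl)→2880, (A,merge)→15420, (A,nl)→72600; best=1020 via (D,hash)
  {ABC}: card=6000; try (C,merge)→3900, (C,hash)→5940, (B,hash)→8040, (C,nl)→18480, (B,nl_idx)→43320, (B,merge)→85740 …(+1); best=3900 via (C,merge)
  {ABCD}: card=120000; try (C,hash)→7620, (D,hash)→10380, (C,merge)→18420, (D,merge)→88180, (D,nl)→243900, (C,nl)→361020; best=7620 via (C,hash)

7620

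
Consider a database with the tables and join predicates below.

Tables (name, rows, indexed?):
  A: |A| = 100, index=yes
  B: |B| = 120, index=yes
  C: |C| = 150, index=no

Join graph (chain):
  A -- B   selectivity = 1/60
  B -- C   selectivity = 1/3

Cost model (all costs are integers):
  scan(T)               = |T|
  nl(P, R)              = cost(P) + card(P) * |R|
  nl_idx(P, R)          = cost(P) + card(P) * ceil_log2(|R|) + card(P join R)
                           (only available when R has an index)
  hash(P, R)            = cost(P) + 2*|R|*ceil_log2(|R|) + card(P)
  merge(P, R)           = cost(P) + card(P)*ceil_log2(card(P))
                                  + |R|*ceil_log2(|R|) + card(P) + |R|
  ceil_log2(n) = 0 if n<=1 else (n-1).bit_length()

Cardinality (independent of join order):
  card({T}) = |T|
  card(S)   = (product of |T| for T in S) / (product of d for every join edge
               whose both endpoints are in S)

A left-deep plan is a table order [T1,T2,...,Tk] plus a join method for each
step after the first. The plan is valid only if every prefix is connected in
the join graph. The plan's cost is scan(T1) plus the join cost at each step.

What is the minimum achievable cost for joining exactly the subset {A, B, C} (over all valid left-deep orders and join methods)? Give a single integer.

Selinger DP over subsets of {A,B,C}:
  {A}: scan cost=100, card=100
  {B}: scan cost=120, card=120
  {C}: scan cost=150, card=150
  {AB}: card=200; try (B,nl_idx)→1000, (A,nl_idx)→1160, (A,hash)→1640, (B,merge)→1860, (B,hash)→1880, (A,merge)→1880 …(+2); best=1000 via (B,nl_idx)
  {BC}: card=6000; try (B,hash)→1980, (C,merge)→2430, (B,merge)→2460, (C,hash)→2640, (B,nl_idx)→7200, (C,nl)→18120 …(+1); best=1980 via (B,hash)
  {ABC}: card=10000; try (C,hash)→3600, (C,merge)→4150, (A,hash)→9380, (C,nl)→31000, (A,nl_idx)→53980, (A,merge)→86780 …(+1); best=3600 via (C,hash)

3600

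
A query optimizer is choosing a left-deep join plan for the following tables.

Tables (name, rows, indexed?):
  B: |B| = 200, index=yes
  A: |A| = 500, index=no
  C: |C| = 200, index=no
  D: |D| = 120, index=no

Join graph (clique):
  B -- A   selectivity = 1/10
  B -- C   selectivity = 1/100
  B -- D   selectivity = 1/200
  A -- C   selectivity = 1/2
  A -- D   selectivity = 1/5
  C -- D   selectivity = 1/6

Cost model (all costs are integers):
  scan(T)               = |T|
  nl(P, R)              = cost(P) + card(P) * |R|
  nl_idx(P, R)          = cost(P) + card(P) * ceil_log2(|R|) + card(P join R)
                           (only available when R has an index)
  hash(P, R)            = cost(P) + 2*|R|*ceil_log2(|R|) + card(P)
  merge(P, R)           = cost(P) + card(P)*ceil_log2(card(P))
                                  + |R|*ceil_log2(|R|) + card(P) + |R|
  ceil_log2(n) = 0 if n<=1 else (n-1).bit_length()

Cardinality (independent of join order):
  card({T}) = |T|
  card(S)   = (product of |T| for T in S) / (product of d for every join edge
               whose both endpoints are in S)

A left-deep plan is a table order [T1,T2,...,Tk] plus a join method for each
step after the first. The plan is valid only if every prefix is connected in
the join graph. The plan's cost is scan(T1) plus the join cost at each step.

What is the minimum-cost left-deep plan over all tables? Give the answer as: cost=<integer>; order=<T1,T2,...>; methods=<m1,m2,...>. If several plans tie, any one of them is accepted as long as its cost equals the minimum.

cost=9240; order=D,B,C,A; methods=nl_idx,merge,merge

Selinger DP (subsets sized 1..n):
  {B}: scan cost=200, card=200
  {A}: scan cost=500, card=500
  {C}: scan cost=200, card=200
  {D}: scan cost=120, card=120
  {AB}: card=10000; try (B,hash)→4200, (A,merge)→7000, (B,merge)→7300, (A,hash)→9400, (B,nl_idx)→14500, (A,nl)→100200 …(+1); best=4200 via (B,hash)
  {BC}: card=400; try (B,nl_idx)→2200, (C,hash)→3600, (B,hash)→3600, (C,merge)→3800, (B,merge)→3800, (C,nl)→40200 …(+1); best=2200 via (B,nl_idx)
  {BD}: card=120; try (B,nl_idx)→1200, (D,hash)→2080, (B,merge)→2880, (D,merge)→2960, (B,hash)→3440, (B,nl)→24120 …(+1); best=1200 via (B,nl_idx)
  {AC}: card=50000; try (C,hash)→4200, (A,merge)→7000, (C,merge)→7300, (A,hash)→9400, (A,nl)→100200, (C,nl)→100500; best=4200 via (C,hash)
  {AD}: card=12000; try (D,hash)→2680, (A,merge)→6080, (D,merge)→6460, (A,hash)→9240, (A,nl)→60120, (D,nl)→60500; best=2680 via (D,hash)
  {CD}: card=4000; try (D,hash)→2080, (C,merge)→2880, (D,merge)→2960, (C,hash)→3440, (C,nl)→24120, (D,nl)→24200; best=2080 via (D,hash)
  {ABC}: card=10000; try (A,merge)→11200, (A,hash)→11600, (C,hash)→17400, (B,hash)→57400, (C,merge)→156000, (A,nl)→202200 …(+4); best=11200 via (A,merge)
  {ABD}: card=1200; try (A,merge)→7160, (A,hash)→10320, (D,hash)→15880, (B,hash)→17880, (A,nl)→61200, (B,nl_idx)→99880 …(+4); best=7160 via (A,merge)
  {BCD}: card=40; try (C,merge)→3960, (D,hash)→4280, (C,hash)→4520, (D,merge)→7160, (B,hash)→9280, (C,nl)→25200 …(+4); best=3960 via (C,merge)
  {ACD}: card=200000; try (A,hash)→15080, (C,hash)→17880, (D,hash)→55880, (A,merge)→59080, (C,merge)→184480, (D,merge)→855160 …(+3); best=15080 via (A,hash)
  {ABCD}: card=200; try (A,merge)→9240, (C,hash)→11560, (A,hash)→13000, (D,hash)→22880, (C,merge)→23360, (A,nl)→23960 …(+7); best=9240 via (A,merge)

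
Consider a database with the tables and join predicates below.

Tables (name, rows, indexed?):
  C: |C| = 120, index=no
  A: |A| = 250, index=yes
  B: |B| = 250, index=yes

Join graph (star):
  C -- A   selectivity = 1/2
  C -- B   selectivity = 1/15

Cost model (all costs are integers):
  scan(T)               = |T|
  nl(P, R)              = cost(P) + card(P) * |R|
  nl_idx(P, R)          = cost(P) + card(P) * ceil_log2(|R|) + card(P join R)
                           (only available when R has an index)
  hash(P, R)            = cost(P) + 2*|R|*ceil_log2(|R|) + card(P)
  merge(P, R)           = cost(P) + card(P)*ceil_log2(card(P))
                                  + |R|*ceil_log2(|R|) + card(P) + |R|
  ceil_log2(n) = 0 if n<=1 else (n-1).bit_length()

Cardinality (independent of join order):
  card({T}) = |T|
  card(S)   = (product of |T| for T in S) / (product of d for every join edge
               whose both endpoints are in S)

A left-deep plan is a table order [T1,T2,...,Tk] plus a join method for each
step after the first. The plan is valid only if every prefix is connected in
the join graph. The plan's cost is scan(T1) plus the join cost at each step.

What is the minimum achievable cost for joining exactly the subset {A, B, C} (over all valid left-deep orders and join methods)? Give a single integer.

8180

Selinger DP over subsets of {A,B,C}:
  {C}: scan cost=120, card=120
  {A}: scan cost=250, card=250
  {B}: scan cost=250, card=250
  {AC}: card=15000; try (C,hash)→2180, (A,merge)→3330, (C,merge)→3460, (A,hash)→4240, (A,nl_idx)→16080, (A,nl)→30120 …(+1); best=2180 via (C,hash)
  {BC}: card=2000; try (C,hash)→2180, (B,nl_idx)→3080, (B,merge)→3330, (C,merge)→3460, (B,hash)→4240, (B,nl)→30120 …(+1); best=2180 via (C,hash)
  {ABC}: card=250000; try (A,hash)→8180, (B,hash)→21180, (A,merge)→28430, (B,merge)→229430, (A,nl_idx)→268180, (B,nl_idx)→372180 …(+2); best=8180 via (A,hash)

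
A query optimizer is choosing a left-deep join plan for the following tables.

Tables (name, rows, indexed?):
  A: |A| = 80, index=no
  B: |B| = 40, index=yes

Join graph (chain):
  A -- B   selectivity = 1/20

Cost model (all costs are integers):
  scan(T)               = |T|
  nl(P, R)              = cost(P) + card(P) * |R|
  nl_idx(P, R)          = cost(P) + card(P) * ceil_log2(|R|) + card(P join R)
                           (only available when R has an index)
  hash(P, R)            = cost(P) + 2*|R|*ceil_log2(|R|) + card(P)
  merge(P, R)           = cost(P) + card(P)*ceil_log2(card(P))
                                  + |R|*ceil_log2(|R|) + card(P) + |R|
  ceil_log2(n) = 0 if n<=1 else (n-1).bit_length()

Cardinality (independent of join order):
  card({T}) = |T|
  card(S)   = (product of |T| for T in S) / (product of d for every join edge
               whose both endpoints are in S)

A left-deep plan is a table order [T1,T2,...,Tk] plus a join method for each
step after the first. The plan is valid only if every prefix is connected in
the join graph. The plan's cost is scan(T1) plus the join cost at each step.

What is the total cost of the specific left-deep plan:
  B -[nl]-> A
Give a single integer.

3240

step 1: scan B: cost=40, card=40
step 2: join A via nl
    card(P join A) = 40*80/(20) = 160
    cost = 40 + 40*80 = 3240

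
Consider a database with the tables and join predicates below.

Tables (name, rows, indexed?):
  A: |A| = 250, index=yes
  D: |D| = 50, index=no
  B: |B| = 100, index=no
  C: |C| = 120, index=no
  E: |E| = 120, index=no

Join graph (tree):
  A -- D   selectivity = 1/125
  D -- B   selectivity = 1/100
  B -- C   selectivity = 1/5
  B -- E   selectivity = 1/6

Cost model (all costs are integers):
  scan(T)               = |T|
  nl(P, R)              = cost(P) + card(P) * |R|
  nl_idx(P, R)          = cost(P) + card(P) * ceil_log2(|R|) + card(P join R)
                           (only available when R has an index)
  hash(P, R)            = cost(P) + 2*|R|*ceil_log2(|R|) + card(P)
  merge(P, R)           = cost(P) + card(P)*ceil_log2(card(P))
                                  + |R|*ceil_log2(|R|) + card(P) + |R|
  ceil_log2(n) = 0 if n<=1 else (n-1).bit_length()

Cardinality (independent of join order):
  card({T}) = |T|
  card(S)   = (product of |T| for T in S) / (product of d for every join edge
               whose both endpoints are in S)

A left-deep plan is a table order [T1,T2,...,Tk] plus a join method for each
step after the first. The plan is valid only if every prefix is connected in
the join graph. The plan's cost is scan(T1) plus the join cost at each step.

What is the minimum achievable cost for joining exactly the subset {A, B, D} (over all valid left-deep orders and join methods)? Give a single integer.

Selinger DP over subsets of {A,B,D}:
  {A}: scan cost=250, card=250
  {D}: scan cost=50, card=50
  {B}: scan cost=100, card=100
  {AD}: card=100; try (A,nl_idx)→550, (D,hash)→1100, (A,merge)→2650, (D,merge)→2850, (A,hash)→4100, (A,nl)→12550 …(+1); best=550 via (A,nl_idx)
  {BD}: card=50; try (D,hash)→800, (B,merge)→1200, (D,merge)→1250, (B,hash)→1500, (B,nl)→5050, (D,nl)→5100; best=800 via (D,hash)
  {ABD}: card=100; try (A,nl_idx)→1300, (B,hash)→2050, (B,merge)→2150, (A,merge)→3400, (A,hash)→4850, (B,nl)→10550 …(+1); best=1300 via (A,nl_idx)

1300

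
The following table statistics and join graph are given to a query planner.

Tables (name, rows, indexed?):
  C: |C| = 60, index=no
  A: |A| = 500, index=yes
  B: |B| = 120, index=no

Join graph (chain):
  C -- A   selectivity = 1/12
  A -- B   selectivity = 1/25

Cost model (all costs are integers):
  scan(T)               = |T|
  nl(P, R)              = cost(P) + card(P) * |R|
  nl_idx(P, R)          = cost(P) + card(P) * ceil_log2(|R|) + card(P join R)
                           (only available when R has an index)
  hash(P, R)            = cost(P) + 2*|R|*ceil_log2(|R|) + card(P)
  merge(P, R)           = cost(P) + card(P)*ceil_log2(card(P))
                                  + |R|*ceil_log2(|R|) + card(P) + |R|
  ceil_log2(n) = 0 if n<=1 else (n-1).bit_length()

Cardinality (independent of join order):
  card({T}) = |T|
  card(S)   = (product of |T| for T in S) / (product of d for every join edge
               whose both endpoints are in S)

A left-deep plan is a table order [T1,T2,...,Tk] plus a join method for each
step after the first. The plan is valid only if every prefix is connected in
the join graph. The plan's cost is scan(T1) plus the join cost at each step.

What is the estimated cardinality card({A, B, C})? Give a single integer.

Tables in S: A(500), B(120), C(60)
Edges inside S: C-A(d=12), A-B(d=25)
numerator = 500 * 120 * 60 = 3600000
denominator = 12 * 25 = 300
card(S) = 3600000 / 300 = 12000

12000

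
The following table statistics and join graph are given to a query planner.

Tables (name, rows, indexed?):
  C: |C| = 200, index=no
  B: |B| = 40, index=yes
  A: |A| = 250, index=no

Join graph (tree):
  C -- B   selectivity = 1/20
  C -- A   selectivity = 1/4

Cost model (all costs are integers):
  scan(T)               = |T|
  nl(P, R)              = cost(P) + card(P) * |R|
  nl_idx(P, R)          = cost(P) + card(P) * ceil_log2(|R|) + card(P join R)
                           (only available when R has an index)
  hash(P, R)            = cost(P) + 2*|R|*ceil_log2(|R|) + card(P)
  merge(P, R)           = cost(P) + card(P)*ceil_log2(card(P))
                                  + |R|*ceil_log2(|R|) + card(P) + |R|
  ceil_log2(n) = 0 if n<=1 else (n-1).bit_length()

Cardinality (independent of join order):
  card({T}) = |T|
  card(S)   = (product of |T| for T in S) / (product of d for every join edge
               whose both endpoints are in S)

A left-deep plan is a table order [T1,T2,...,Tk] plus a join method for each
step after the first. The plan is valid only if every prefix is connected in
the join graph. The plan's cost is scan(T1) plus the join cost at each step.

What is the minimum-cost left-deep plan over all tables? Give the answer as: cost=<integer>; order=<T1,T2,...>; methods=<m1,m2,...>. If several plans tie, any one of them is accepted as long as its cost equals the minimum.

Selinger DP (subsets sized 1..n):
  {C}: scan cost=200, card=200
  {B}: scan cost=40, card=40
  {A}: scan cost=250, card=250
  {BC}: card=400; try (B,hash)→880, (B,nl_idx)→1800, (C,merge)→2120, (B,merge)→2280, (C,hash)→3280, (C,nl)→8040 …(+1); best=880 via (B,hash)
  {AC}: card=12500; try (C,hash)→3700, (A,merge)→4250, (C,merge)→4300, (A,hash)→4400, (A,nl)→50200, (C,nl)→50250; best=3700 via (C,hash)
  {ABC}: card=25000; try (A,hash)→5280, (A,merge)→7130, (B,hash)→16680, (A,nl)→100880, (B,nl_idx)→103700, (B,merge)→191480 …(+1); best=5280 via (A,hash)

cost=5280; order=C,B,A; methods=hash,hash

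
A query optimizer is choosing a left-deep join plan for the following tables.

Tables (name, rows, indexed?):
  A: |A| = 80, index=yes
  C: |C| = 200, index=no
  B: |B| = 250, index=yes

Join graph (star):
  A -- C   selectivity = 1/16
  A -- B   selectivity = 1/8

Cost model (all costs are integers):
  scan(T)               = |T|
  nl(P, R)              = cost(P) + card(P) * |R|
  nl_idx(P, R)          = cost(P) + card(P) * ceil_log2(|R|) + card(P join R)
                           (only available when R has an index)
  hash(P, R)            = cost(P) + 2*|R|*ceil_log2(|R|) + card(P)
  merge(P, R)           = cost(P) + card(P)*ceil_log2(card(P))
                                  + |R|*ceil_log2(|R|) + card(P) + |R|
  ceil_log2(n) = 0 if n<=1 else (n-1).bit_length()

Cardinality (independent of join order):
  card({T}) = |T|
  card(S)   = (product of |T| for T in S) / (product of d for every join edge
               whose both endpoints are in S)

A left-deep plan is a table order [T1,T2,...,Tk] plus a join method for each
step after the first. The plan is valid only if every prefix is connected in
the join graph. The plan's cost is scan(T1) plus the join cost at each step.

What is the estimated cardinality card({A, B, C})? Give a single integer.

31250

Tables in S: A(80), B(250), C(200)
Edges inside S: A-C(d=16), A-B(d=8)
numerator = 80 * 250 * 200 = 4000000
denominator = 16 * 8 = 128
card(S) = 4000000 / 128 = 31250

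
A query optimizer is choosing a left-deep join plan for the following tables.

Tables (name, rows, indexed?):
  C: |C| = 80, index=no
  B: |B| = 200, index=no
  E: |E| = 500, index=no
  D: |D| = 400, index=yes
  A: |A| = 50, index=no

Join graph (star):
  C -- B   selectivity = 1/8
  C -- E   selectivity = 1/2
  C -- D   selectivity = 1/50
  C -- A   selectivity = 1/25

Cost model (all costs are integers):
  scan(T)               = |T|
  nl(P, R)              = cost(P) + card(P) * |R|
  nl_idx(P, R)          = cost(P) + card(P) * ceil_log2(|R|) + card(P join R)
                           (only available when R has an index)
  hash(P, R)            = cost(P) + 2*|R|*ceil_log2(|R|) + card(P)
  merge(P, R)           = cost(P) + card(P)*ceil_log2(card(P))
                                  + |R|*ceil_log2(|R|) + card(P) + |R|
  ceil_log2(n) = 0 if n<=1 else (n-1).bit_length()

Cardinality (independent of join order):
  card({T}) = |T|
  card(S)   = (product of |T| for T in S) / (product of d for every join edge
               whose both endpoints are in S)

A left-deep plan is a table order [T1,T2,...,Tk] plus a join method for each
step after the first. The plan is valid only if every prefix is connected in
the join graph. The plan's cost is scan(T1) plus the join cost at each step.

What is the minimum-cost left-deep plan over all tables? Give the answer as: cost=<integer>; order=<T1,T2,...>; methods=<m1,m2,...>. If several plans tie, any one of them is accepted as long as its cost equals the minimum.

cost=48160; order=C,D,A,B,E; methods=nl_idx,hash,hash,hash

Selinger DP (subsets sized 1..n):
  {C}: scan cost=80, card=80
  {B}: scan cost=200, card=200
  {E}: scan cost=500, card=500
  {D}: scan cost=400, card=400
  {A}: scan cost=50, card=50
  {BC}: card=2000; try (C,hash)→1520, (B,merge)→2520, (C,merge)→2640, (B,hash)→3360, (B,nl)→16080, (C,nl)→16200; best=1520 via (C,hash)
  {CE}: card=20000; try (C,hash)→2120, (E,merge)→5720, (C,merge)→6140, (E,hash)→9160, (E,nl)→40080, (C,nl)→40500; best=2120 via (C,hash)
  {CD}: card=640; try (D,nl_idx)→1440, (C,hash)→1920, (D,merge)→4720, (C,merge)→5040, (D,hash)→7360, (D,nl)→32080 …(+1); best=1440 via (D,nl_idx)
  {AC}: card=160; try (A,hash)→760, (C,merge)→1040, (A,merge)→1070, (C,hash)→1220, (C,nl)→4050, (A,nl)→4080; best=760 via (A,hash)
  {BCE}: card=500000; try (E,hash)→12520, (B,hash)→25320, (E,merge)→30520, (B,merge)→323920, (E,nl)→1001520, (B,nl)→4002120; best=12520 via (E,hash)
  {BCD}: card=16000; try (B,hash)→5280, (B,merge)→10280, (D,hash)→10720, (D,merge)→29520, (D,nl_idx)→35520, (B,nl)→129440 …(+1); best=5280 via (B,hash)
  {ABC}: card=4000; try (B,merge)→4000, (B,hash)→4120, (A,hash)→4120, (A,merge)→25870, (B,nl)→32760, (A,nl)→101520; best=4000 via (B,merge)
  {CDE}: card=160000; try (E,hash)→11080, (E,merge)→13480, (D,hash)→29320, (E,nl)→321440, (D,merge)→326120, (D,nl_idx)→342120 …(+1); best=11080 via (E,hash)
  {ACE}: card=40000; try (E,merge)→7200, (E,hash)→9920, (A,hash)→22720, (E,nl)→80760, (A,merge)→322470, (A,nl)→1002120; best=7200 via (E,merge)
  {ACD}: card=1280; try (A,hash)→2680, (D,nl_idx)→3480, (D,merge)→6200, (D,hash)→8120, (A,merge)→8830, (A,nl)→33440 …(+1); best=2680 via (A,hash)
  {BCDE}: card=4000000; try (E,hash)→30280, (B,hash)→174280, (E,merge)→250280, (D,hash)→519720, (B,merge)→3052880, (E,nl)→8005280 …(+4); best=30280 via (E,hash)
  {ABCE}: card=1000000; try (E,hash)→17000, (B,hash)→50400, (E,merge)→61000, (A,hash)→513120, (B,merge)→689000, (E,nl)→2004000 …(+3); best=17000 via (E,hash)
  {ABCD}: card=32000; try (B,hash)→7160, (D,hash)→15200, (B,merge)→19840, (A,hash)→21880, (D,merge)→60000, (D,nl_idx)→72000 …(+4); best=7160 via (B,hash)
  {ACDE}: card=320000; try (E,hash)→12960, (E,merge)→23040, (D,hash)→54400, (A,hash)→171680, (E,nl)→642680, (D,nl_idx)→687200 …(+4); best=12960 via (E,hash)
  {ABCDE}: card=8000000; try (E,hash)→48160, (B,hash)→336160, (E,merge)→524160, (D,hash)→1024200, (A,hash)→4030880, (B,merge)→6414760 …(+7); best=48160 via (E,hash)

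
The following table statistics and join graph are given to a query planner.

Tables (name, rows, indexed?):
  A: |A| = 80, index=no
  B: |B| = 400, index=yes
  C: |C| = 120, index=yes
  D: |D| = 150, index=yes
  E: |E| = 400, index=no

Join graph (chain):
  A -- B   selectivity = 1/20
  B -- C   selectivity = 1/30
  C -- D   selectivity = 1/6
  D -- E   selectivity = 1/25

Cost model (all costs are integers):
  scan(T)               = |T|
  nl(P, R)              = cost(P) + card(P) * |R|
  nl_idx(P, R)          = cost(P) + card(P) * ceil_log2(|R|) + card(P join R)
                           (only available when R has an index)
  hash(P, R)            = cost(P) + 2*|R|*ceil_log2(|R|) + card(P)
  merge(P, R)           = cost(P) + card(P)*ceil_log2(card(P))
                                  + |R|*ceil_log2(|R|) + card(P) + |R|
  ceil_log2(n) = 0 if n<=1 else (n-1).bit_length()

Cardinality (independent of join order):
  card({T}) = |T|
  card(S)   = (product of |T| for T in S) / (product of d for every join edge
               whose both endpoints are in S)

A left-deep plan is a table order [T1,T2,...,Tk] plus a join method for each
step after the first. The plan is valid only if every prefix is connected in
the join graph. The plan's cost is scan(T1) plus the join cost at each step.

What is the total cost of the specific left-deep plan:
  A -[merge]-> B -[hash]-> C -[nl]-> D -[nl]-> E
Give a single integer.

64968000

step 1: scan A: cost=80, card=80
step 2: join B via merge
    card(P join B) = 80*400/(20) = 1600
    cost = 80 + 80*7 + 400*9 + 80 + 400 = 4720
step 3: join C via hash
    card(P join C) = 1600*120/(30) = 6400
    cost = 4720 + 2*120*7 + 1600 = 8000
step 4: join D via nl
    card(P join D) = 6400*150/(6) = 160000
    cost = 8000 + 6400*150 = 968000
step 5: join E via nl
    card(P join E) = 160000*400/(25) = 2560000
    cost = 968000 + 160000*400 = 64968000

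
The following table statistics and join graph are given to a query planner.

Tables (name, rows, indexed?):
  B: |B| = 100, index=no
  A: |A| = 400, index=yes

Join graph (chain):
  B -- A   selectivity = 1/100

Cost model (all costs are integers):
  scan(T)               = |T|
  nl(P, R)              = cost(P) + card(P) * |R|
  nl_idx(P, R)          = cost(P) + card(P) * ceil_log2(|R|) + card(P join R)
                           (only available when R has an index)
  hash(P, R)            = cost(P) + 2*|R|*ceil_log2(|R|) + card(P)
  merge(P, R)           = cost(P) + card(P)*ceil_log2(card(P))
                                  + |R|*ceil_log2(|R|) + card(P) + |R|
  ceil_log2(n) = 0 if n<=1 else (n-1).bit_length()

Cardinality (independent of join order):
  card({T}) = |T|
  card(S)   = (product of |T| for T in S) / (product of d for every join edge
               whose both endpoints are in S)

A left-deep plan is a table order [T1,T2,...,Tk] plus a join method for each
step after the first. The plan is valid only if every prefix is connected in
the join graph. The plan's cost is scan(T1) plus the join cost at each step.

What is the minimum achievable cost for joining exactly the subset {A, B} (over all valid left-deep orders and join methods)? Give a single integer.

Selinger DP over subsets of {A,B}:
  {B}: scan cost=100, card=100
  {A}: scan cost=400, card=400
  {AB}: card=400; try (A,nl_idx)→1400, (B,hash)→2200, (A,merge)→4900, (B,merge)→5200, (A,hash)→7400, (A,nl)→40100 …(+1); best=1400 via (A,nl_idx)

1400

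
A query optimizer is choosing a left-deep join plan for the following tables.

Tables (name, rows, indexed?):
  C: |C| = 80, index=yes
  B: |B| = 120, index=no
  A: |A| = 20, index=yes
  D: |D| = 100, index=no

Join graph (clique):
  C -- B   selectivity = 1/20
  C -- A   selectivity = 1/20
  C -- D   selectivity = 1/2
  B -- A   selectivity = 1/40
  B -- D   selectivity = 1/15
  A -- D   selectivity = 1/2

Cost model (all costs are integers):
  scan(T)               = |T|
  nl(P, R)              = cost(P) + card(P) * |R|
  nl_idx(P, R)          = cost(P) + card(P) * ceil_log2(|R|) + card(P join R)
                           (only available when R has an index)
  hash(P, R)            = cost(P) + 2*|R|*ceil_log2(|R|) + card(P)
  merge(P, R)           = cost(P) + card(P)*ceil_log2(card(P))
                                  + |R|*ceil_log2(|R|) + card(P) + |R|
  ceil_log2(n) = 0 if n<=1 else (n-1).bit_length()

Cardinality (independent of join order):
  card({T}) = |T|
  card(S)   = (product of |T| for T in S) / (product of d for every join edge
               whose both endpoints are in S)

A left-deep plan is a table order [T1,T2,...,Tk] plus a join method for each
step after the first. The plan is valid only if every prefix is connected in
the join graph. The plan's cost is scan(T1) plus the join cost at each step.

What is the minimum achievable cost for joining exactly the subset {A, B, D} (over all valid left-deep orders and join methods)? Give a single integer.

Selinger DP over subsets of {A,B,D}:
  {B}: scan cost=120, card=120
  {A}: scan cost=20, card=20
  {D}: scan cost=100, card=100
  {AB}: card=60; try (A,hash)→440, (A,nl_idx)→780, (B,merge)→1100, (A,merge)→1200, (B,hash)→1720, (B,nl)→2420 …(+1); best=440 via (A,hash)
  {BD}: card=800; try (D,hash)→1640, (B,merge)→1860, (D,merge)→1880, (B,hash)→1880, (B,nl)→12100, (D,nl)→12120; best=1640 via (D,hash)
  {AD}: card=1000; try (A,hash)→400, (D,merge)→940, (A,merge)→1020, (D,hash)→1440, (A,nl_idx)→1600, (D,nl)→2020 …(+1); best=400 via (A,hash)
  {ABD}: card=200; try (D,merge)→1660, (D,hash)→1900, (A,hash)→2640, (B,hash)→3080, (A,nl_idx)→5840, (D,nl)→6440 …(+4); best=1660 via (D,merge)

1660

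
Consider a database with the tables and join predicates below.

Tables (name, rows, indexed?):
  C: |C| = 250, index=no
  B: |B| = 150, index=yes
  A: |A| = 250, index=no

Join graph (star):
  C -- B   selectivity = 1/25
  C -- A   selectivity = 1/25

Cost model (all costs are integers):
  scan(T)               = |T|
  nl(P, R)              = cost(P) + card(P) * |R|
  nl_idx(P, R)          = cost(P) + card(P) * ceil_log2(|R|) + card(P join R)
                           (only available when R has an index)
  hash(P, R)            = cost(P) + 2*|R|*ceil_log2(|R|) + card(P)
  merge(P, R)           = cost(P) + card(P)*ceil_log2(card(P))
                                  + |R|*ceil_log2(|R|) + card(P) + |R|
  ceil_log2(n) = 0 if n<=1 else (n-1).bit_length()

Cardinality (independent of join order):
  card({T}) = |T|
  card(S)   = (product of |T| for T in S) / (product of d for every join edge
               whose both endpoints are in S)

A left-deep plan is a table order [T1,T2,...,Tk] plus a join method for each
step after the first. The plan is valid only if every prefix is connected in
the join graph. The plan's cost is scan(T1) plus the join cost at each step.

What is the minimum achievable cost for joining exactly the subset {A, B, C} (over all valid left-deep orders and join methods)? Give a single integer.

Selinger DP over subsets of {A,B,C}:
  {C}: scan cost=250, card=250
  {B}: scan cost=150, card=150
  {A}: scan cost=250, card=250
  {BC}: card=1500; try (B,hash)→2900, (C,merge)→3750, (B,nl_idx)→3750, (B,merge)→3850, (C,hash)→4300, (C,nl)→37650 …(+1); best=2900 via (B,hash)
  {AC}: card=2500; try (C,hash)→4500, (A,hash)→4500, (C,merge)→4750, (A,merge)→4750, (C,nl)→62750, (A,nl)→62750; best=4500 via (C,hash)
  {ABC}: card=15000; try (A,hash)→8400, (B,hash)→9400, (A,merge)→23150, (B,merge)→38350, (B,nl_idx)→39500, (A,nl)→377900 …(+1); best=8400 via (A,hash)

8400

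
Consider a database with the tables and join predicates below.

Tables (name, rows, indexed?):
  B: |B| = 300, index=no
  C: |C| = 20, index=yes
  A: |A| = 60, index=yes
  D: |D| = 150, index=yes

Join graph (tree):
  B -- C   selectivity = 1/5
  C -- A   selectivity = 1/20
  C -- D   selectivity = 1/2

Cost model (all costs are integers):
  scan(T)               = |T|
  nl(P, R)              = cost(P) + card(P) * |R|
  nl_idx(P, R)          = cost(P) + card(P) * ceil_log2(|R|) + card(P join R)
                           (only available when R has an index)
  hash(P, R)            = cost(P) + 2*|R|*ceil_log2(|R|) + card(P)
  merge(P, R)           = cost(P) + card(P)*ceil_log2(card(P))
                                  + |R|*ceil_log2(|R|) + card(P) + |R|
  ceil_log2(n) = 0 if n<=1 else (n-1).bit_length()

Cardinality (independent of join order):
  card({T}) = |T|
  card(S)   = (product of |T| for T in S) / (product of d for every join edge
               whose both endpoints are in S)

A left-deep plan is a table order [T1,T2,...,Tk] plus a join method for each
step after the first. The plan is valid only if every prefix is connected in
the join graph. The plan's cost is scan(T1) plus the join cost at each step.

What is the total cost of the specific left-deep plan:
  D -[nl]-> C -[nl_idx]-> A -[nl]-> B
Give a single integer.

1366650

step 1: scan D: cost=150, card=150
step 2: join C via nl
    card(P join C) = 150*20/(2) = 1500
    cost = 150 + 150*20 = 3150
step 3: join A via nl_idx
    card(P join A) = 1500*60/(20) = 4500
    cost = 3150 + 1500*6 + 4500 = 16650
step 4: join B via nl
    card(P join B) = 4500*300/(5) = 270000
    cost = 16650 + 4500*300 = 1366650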